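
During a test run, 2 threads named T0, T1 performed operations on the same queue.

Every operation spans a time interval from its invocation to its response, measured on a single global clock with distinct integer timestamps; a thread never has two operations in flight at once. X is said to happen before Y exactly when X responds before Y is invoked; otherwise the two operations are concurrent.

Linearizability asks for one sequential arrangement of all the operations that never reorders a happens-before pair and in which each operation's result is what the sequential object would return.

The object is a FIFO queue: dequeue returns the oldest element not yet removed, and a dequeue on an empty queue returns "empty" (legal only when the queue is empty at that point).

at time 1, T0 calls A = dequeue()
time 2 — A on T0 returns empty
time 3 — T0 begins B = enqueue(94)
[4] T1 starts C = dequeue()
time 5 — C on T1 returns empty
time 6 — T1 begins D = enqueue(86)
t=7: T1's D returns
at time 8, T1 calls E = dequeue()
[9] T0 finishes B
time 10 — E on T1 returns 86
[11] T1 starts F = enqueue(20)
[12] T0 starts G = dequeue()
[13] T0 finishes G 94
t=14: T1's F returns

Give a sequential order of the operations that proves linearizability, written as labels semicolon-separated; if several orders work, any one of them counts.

A; C; D; B; E; F; G

1. A dequeue() → empty, leaving queue <>
2. C dequeue() → empty, leaving queue <>
3. D enqueue(86), leaving queue <86>
4. B enqueue(94), leaving queue <86,94>
5. E dequeue() → 86, leaving queue <94>
6. F enqueue(20), leaving queue <94,20>
7. G dequeue() → 94, leaving queue <20>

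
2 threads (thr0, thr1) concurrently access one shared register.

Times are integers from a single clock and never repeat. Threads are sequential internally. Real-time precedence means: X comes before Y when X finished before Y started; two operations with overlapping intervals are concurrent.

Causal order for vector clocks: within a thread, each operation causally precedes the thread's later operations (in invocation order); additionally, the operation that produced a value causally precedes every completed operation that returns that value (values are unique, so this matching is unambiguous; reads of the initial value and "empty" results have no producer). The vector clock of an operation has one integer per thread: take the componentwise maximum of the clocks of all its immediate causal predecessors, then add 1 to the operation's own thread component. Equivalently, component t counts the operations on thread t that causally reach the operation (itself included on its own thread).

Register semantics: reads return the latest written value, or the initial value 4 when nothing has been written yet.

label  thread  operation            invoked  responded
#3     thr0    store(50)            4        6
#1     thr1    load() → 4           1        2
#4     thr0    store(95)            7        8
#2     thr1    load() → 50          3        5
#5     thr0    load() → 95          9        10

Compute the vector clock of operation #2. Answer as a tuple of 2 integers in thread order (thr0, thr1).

VC(#1, invoked at 1): no causal predecessors; +1 on thr1 → (0, 1)
VC(#3, invoked at 4): no causal predecessors; +1 on thr0 → (1, 0)
merge at #4 (invoked 7): VC(#3)=(1, 0), own-thread bump on thr0 → (2, 0)
merge at #2 (invoked 3): VC(#1)=(0, 1), VC(#3)=(1, 0), own-thread bump on thr1 → (1, 2)
merge at #5 (invoked 9): VC(#4)=(2, 0), own-thread bump on thr0 → (3, 0)
target: VC(#2) = (1, 2)

(1, 2)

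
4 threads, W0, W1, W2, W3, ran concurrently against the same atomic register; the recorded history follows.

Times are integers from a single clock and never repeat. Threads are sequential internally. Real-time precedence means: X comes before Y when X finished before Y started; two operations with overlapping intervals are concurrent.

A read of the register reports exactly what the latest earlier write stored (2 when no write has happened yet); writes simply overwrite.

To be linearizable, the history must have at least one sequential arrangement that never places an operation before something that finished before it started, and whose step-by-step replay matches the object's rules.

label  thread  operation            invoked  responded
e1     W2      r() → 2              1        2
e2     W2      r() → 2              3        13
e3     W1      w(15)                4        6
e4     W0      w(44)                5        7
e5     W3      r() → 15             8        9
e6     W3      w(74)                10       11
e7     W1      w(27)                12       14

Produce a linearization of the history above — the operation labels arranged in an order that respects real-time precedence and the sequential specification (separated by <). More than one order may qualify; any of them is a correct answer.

e1 < e2 < e4 < e3 < e5 < e6 < e7

1. e1 r() → 2, leaving value 2
2. e2 r() → 2, leaving value 2
3. e4 w(44), leaving value 44
4. e3 w(15), leaving value 15
5. e5 r() → 15, leaving value 15
6. e6 w(74), leaving value 74
7. e7 w(27), leaving value 27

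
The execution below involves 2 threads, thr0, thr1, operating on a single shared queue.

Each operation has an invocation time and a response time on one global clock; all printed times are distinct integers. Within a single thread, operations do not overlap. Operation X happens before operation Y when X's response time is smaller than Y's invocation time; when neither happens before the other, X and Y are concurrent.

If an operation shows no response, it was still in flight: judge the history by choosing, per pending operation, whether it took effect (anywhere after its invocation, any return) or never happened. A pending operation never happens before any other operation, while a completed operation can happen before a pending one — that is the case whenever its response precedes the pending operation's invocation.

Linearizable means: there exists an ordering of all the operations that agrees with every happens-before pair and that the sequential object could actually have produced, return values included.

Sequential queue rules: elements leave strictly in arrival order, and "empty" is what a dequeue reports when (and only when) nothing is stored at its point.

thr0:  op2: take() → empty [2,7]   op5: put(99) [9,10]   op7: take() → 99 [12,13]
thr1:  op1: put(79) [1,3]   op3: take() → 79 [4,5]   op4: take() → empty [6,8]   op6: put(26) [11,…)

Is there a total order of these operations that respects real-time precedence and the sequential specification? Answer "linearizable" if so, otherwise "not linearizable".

a witness: op1, op3, op2, op4, op5, op6, op7
1. op1 put(79), leaving queue <79>
2. op3 take() → 79, leaving queue <>
3. op2 take() → empty, leaving queue <>
4. op4 take() → empty, leaving queue <>
5. op5 put(99), leaving queue <99>
6. op6 put(26) (pending, included), leaving queue <99,26>
7. op7 take() → 99, leaving queue <26>

linearizable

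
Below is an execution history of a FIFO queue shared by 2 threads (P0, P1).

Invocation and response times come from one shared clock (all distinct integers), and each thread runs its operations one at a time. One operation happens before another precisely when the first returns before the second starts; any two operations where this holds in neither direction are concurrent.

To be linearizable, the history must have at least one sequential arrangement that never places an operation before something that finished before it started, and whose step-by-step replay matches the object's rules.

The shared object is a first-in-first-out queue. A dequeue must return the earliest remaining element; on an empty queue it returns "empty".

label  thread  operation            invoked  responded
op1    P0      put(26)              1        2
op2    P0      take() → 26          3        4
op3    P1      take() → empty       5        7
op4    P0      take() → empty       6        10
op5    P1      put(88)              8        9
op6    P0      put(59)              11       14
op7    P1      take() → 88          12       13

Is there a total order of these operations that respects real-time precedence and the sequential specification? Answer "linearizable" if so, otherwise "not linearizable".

linearizable

a witness: op1, op2, op3, op4, op5, op6, op7
step 1: op1 put(26) — queue <26>
step 2: op2 take() → 26 — queue <>
step 3: op3 take() → empty — queue <>
step 4: op4 take() → empty — queue <>
step 5: op5 put(88) — queue <88>
step 6: op6 put(59) — queue <88,59>
step 7: op7 take() → 88 — queue <59>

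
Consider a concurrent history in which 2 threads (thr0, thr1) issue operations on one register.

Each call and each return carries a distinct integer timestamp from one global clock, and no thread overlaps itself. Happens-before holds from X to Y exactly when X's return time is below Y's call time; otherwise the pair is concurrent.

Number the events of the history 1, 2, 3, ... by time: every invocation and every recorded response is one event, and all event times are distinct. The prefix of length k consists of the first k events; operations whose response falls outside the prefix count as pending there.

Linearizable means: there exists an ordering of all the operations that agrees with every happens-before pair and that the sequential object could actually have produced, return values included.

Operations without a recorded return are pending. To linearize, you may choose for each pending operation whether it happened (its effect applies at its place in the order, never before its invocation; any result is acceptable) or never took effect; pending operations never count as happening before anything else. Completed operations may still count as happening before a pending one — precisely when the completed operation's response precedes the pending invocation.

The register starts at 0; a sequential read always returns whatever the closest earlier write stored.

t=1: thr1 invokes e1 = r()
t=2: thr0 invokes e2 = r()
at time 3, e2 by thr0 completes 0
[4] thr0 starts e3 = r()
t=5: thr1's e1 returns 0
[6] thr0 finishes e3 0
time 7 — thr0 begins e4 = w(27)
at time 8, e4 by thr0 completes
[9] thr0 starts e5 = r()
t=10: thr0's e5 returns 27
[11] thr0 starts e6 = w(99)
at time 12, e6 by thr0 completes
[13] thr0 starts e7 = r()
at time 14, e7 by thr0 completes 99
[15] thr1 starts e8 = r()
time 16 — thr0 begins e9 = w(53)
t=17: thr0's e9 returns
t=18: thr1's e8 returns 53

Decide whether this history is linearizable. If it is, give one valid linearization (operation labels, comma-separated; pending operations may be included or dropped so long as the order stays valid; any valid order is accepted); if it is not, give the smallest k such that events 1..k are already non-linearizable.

linearizable — witness: e1, e2, e3, e4, e5, e6, e7, e9, e8

after step 1 (e1 r() → 0): value 0
after step 2 (e2 r() → 0): value 0
after step 3 (e3 r() → 0): value 0
after step 4 (e4 w(27)): value 27
after step 5 (e5 r() → 27): value 27
after step 6 (e6 w(99)): value 99
after step 7 (e7 r() → 99): value 99
after step 8 (e9 w(53)): value 53
after step 9 (e8 r() → 53): value 53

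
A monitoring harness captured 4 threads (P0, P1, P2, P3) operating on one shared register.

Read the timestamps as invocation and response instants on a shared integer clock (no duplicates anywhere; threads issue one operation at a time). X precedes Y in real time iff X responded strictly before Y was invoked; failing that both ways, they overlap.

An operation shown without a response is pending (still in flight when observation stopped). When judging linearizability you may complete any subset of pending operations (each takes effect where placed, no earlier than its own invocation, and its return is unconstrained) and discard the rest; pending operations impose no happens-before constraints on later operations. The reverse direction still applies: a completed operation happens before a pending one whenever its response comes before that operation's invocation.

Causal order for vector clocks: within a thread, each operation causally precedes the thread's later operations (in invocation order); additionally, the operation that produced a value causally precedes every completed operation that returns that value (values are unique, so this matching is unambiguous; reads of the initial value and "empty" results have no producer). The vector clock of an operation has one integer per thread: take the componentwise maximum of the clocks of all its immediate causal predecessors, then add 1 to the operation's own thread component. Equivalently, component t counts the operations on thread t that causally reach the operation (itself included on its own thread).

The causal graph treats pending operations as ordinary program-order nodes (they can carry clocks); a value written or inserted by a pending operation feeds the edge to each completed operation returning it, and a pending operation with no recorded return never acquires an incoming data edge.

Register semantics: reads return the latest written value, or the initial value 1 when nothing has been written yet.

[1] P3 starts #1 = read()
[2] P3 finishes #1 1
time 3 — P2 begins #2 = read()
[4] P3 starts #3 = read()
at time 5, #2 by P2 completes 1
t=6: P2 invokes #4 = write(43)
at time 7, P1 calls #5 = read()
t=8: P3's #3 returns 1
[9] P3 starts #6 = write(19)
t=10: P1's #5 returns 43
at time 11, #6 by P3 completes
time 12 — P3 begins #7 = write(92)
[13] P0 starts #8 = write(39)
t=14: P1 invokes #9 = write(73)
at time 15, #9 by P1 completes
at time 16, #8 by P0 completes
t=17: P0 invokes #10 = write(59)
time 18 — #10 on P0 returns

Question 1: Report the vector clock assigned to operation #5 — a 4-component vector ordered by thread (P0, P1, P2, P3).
Answer: (0, 1, 2, 0)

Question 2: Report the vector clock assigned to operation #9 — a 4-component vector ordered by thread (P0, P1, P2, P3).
Answer: (0, 2, 2, 0)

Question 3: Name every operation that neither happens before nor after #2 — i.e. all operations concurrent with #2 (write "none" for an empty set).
Answer: #3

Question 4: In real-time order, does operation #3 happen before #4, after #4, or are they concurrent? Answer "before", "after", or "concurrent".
Answer: concurrent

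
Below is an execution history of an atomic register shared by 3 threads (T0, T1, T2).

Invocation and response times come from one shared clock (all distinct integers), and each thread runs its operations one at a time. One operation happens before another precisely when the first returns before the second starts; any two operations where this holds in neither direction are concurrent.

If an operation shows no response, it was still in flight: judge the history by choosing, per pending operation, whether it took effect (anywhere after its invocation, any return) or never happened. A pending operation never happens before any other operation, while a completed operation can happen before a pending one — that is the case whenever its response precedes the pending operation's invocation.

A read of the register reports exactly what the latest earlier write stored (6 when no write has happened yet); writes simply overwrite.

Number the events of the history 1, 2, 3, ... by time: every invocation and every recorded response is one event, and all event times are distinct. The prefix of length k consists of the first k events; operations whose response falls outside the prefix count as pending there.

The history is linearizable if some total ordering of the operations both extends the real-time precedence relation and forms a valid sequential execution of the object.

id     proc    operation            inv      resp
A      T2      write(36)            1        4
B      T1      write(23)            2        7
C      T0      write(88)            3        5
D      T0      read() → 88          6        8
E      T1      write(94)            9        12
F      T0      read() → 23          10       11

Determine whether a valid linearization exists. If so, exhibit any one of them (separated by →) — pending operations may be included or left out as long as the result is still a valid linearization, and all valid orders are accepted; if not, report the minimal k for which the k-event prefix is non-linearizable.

1. A write(36), leaving value 36
2. C write(88), leaving value 88
3. D read() → 88, leaving value 88
4. B write(23), leaving value 23
5. F read() → 23, leaving value 23
6. E write(94), leaving value 94

linearizable — witness: A → C → D → B → F → E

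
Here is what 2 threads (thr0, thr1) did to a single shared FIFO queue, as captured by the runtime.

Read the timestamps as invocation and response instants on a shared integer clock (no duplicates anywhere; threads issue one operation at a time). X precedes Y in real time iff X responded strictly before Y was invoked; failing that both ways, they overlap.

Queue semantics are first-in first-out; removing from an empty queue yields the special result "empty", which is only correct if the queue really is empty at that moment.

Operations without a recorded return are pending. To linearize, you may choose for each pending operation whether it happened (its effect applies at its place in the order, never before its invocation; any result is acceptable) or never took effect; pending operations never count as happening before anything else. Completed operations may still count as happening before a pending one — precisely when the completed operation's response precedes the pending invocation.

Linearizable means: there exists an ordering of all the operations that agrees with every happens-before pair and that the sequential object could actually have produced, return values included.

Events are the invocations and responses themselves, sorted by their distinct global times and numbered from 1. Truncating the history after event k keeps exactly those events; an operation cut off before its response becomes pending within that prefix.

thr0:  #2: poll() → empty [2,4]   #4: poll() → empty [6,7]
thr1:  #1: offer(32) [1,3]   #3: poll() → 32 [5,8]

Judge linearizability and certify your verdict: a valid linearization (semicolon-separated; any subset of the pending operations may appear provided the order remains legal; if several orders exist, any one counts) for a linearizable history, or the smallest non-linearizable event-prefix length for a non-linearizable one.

linearizable — witness: #2; #1; #3; #4

after step 1 (#2 poll() → empty): queue <>
after step 2 (#1 offer(32)): queue <32>
after step 3 (#3 poll() → 32): queue <>
after step 4 (#4 poll() → empty): queue <>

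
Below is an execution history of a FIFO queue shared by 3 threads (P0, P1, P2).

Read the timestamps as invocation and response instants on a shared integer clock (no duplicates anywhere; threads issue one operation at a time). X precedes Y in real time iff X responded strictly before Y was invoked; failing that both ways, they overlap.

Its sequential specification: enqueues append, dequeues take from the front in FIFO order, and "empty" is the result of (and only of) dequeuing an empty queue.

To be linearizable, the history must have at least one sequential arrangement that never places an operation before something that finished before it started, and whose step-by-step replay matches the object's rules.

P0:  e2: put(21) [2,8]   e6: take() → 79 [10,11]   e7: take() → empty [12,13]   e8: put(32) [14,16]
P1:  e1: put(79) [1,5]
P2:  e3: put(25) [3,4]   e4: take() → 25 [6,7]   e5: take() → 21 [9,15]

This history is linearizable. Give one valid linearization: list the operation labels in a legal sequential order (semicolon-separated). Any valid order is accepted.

after step 1 (e3 put(25)): queue <25>
after step 2 (e1 put(79)): queue <25,79>
after step 3 (e2 put(21)): queue <25,79,21>
after step 4 (e4 take() → 25): queue <79,21>
after step 5 (e6 take() → 79): queue <21>
after step 6 (e5 take() → 21): queue <>
after step 7 (e7 take() → empty): queue <>
after step 8 (e8 put(32)): queue <32>

e3; e1; e2; e4; e6; e5; e7; e8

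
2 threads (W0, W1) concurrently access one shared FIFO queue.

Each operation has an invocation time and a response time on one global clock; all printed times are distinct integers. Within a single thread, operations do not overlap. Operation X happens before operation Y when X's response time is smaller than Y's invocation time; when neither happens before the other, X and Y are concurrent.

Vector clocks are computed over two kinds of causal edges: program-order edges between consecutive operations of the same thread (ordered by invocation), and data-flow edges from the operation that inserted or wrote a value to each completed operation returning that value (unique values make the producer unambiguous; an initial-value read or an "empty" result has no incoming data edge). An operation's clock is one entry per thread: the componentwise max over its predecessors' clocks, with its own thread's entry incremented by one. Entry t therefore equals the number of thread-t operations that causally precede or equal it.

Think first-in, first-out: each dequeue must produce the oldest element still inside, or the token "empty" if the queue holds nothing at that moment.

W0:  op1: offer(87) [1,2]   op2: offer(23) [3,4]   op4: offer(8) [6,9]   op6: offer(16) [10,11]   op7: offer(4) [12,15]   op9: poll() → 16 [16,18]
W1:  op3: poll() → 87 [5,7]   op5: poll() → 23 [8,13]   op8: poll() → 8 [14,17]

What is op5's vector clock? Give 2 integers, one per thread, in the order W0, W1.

(2, 2)

VC(op1, invoked at 1): no causal predecessors; +1 on W0 → (1, 0)
op3, invoked 5, takes VC(op1)=(1, 0) under max, adds 1 for W1 → (1, 1)
op2, invoked 3, takes VC(op1)=(1, 0) under max, adds 1 for W0 → (2, 0)
op4, invoked 6, takes VC(op2)=(2, 0) under max, adds 1 for W0 → (3, 0)
op5, invoked 8, takes VC(op2)=(2, 0), VC(op3)=(1, 1) under max, adds 1 for W1 → (2, 2)
op6, invoked 10, takes VC(op4)=(3, 0) under max, adds 1 for W0 → (4, 0)
op7, invoked 12, takes VC(op6)=(4, 0) under max, adds 1 for W0 → (5, 0)
op8, invoked 14, takes VC(op4)=(3, 0), VC(op5)=(2, 2) under max, adds 1 for W1 → (3, 3)
op9, invoked 16, takes VC(op6)=(4, 0), VC(op7)=(5, 0) under max, adds 1 for W0 → (6, 0)
target: VC(op5) = (2, 2)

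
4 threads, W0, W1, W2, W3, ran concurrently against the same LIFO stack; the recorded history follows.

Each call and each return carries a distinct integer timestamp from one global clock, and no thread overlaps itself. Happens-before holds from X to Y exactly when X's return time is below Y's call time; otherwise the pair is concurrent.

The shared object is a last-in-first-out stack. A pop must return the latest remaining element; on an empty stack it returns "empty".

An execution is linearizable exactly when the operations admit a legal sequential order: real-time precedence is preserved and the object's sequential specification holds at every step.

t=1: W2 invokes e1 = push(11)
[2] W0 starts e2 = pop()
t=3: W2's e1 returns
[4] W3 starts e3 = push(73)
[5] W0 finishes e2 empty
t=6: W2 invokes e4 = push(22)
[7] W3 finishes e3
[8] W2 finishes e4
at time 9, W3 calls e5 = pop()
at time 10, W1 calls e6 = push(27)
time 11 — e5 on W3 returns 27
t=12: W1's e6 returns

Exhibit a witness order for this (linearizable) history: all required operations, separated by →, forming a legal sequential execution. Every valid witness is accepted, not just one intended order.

1. e2 pop() → empty, leaving stack <>
2. e1 push(11), leaving stack <11>
3. e3 push(73), leaving stack <11,73>
4. e4 push(22), leaving stack <11,73,22>
5. e6 push(27), leaving stack <11,73,22,27>
6. e5 pop() → 27, leaving stack <11,73,22>

e2 → e1 → e3 → e4 → e6 → e5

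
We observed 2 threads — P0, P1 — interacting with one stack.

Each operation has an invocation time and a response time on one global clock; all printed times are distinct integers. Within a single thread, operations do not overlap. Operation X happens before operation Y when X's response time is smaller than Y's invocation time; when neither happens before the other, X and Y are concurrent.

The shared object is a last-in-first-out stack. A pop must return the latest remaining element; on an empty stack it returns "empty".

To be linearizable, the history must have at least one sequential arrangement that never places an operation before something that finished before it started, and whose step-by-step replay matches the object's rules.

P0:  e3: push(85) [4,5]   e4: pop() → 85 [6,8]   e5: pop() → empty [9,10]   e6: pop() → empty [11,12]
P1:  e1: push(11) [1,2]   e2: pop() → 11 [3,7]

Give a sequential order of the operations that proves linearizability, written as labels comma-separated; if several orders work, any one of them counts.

e1, e2, e3, e4, e5, e6

after step 1 (e1 push(11)): stack <11>
after step 2 (e2 pop() → 11): stack <>
after step 3 (e3 push(85)): stack <85>
after step 4 (e4 pop() → 85): stack <>
after step 5 (e5 pop() → empty): stack <>
after step 6 (e6 pop() → empty): stack <>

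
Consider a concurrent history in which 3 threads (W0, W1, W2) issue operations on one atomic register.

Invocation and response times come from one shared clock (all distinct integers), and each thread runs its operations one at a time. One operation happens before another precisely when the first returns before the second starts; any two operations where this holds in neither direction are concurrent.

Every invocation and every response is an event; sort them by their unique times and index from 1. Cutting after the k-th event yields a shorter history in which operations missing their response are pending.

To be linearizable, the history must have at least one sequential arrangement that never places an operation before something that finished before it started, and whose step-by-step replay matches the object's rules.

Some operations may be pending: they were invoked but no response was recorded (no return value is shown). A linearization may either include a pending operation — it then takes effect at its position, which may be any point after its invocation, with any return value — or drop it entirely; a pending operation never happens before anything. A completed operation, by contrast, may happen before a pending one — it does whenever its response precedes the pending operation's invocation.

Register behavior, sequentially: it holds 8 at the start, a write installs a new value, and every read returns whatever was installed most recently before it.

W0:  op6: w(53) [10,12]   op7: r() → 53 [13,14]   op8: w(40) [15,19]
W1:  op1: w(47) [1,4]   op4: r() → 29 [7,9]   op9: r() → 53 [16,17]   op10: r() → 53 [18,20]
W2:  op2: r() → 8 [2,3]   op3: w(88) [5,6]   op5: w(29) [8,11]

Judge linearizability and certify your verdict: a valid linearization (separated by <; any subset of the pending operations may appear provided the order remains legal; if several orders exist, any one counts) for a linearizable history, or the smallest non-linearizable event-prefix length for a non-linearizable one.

after step 1 (op2 r() → 8): value 8
after step 2 (op1 w(47)): value 47
after step 3 (op3 w(88)): value 88
after step 4 (op5 w(29)): value 29
after step 5 (op4 r() → 29): value 29
after step 6 (op6 w(53)): value 53
after step 7 (op7 r() → 53): value 53
after step 8 (op9 r() → 53): value 53
after step 9 (op10 r() → 53): value 53
after step 10 (op8 w(40)): value 40

linearizable — witness: op2 < op1 < op3 < op5 < op4 < op6 < op7 < op9 < op10 < op8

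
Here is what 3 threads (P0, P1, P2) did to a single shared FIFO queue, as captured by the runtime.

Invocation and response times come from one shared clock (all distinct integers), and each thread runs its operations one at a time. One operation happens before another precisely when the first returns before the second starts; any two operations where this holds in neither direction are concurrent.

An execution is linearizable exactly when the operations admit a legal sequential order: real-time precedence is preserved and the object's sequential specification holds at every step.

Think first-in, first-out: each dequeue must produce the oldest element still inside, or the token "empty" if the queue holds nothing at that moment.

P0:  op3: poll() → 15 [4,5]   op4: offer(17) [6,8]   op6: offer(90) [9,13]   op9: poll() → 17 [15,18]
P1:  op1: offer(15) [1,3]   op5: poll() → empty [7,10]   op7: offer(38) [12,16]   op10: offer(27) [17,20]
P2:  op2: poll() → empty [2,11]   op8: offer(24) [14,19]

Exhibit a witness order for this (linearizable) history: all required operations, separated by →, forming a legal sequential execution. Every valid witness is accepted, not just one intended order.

after step 1 (op1 offer(15)): queue <15>
after step 2 (op3 poll() → 15): queue <>
after step 3 (op2 poll() → empty): queue <>
after step 4 (op5 poll() → empty): queue <>
after step 5 (op4 offer(17)): queue <17>
after step 6 (op6 offer(90)): queue <17,90>
after step 7 (op7 offer(38)): queue <17,90,38>
after step 8 (op8 offer(24)): queue <17,90,38,24>
after step 9 (op9 poll() → 17): queue <90,38,24>
after step 10 (op10 offer(27)): queue <90,38,24,27>

op1 → op3 → op2 → op5 → op4 → op6 → op7 → op8 → op9 → op10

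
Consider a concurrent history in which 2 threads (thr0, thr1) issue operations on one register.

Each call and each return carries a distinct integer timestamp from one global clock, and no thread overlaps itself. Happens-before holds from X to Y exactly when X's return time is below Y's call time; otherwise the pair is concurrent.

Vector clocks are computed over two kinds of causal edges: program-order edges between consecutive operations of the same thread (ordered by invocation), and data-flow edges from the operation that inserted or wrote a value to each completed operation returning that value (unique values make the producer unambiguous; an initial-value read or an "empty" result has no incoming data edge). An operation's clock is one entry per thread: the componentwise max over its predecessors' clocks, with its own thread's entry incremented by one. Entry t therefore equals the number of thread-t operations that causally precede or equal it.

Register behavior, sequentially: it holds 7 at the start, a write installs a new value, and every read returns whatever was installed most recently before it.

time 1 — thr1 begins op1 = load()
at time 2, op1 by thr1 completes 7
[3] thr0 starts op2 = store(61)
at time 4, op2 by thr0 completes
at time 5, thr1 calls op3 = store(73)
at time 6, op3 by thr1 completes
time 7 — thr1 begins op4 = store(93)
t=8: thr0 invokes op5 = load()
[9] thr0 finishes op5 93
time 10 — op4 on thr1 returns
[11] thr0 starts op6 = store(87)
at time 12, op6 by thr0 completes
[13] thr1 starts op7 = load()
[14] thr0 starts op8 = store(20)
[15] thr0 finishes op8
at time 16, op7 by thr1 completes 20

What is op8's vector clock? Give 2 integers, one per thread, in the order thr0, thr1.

(4, 3)

root op op1, invoked 1: fresh clock plus thr1's own tick → (0, 1)
root op op2, invoked 3: fresh clock plus thr0's own tick → (1, 0)
op3, invoked 5, takes VC(op1)=(0, 1) under max, adds 1 for thr1 → (0, 2)
op4, invoked 7, takes VC(op3)=(0, 2) under max, adds 1 for thr1 → (0, 3)
op5, invoked 8, takes VC(op2)=(1, 0), VC(op4)=(0, 3) under max, adds 1 for thr0 → (2, 3)
op6, invoked 11, takes VC(op5)=(2, 3) under max, adds 1 for thr0 → (3, 3)
op8, invoked 14, takes VC(op6)=(3, 3) under max, adds 1 for thr0 → (4, 3)
op7, invoked 13, takes VC(op4)=(0, 3), VC(op8)=(4, 3) under max, adds 1 for thr1 → (4, 4)
target: VC(op8) = (4, 3)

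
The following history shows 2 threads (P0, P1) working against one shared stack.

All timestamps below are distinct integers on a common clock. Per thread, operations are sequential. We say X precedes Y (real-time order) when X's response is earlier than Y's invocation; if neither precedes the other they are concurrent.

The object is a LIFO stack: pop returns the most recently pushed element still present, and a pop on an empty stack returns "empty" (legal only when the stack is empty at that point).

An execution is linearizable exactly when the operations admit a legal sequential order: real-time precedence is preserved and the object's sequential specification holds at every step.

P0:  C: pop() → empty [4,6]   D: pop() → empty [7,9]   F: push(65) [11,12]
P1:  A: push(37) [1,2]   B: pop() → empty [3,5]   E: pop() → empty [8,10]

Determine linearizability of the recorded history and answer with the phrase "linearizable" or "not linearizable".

cut after 5 events: linearizable; cut after 6 events (C responds, time 6): not linearizable
checked exhaustively: 2 real-time-consistent orders of 3 completed operations, zero legal stack replays
e.g. A, B, C: illegal at step 2, since B pop() → empty cannot apply there
e.g. A, C, B: illegal at step 2, since C pop() → empty cannot apply there

not linearizable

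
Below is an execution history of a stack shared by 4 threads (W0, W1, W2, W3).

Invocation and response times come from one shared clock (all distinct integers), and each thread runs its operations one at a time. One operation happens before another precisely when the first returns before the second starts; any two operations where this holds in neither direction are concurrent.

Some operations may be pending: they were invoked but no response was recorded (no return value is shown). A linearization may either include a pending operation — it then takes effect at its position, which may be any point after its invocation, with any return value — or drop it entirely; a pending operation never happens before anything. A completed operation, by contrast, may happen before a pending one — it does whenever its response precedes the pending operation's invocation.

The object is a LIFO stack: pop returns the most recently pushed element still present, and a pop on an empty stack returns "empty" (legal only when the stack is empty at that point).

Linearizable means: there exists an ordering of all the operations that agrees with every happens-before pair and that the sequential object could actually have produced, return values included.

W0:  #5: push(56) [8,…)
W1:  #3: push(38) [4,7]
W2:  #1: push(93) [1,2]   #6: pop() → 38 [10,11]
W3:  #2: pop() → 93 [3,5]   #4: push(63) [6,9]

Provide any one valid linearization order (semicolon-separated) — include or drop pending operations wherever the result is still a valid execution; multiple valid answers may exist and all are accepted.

#1; #2; #4; #3; #6

step 1: #1 push(93) — stack <93>
step 2: #2 pop() → 93 — stack <>
step 3: #4 push(63) — stack <63>
step 4: #3 push(38) — stack <63,38>
step 5: #6 pop() → 38 — stack <63>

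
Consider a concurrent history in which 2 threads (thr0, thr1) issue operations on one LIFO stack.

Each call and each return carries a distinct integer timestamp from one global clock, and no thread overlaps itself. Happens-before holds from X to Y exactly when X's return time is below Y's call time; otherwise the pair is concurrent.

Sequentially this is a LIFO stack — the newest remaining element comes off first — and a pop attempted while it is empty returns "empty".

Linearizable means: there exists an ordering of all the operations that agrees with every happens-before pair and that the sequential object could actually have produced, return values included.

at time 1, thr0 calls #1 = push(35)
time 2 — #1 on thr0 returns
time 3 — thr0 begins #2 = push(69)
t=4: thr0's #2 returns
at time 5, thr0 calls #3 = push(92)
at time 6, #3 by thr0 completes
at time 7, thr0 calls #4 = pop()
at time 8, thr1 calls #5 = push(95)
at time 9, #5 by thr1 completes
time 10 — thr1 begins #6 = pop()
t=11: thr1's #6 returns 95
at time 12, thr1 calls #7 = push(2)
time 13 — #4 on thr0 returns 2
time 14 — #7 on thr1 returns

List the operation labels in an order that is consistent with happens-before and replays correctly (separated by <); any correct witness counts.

#1 < #2 < #3 < #5 < #6 < #7 < #4

1. #1 push(35), leaving stack <35>
2. #2 push(69), leaving stack <35,69>
3. #3 push(92), leaving stack <35,69,92>
4. #5 push(95), leaving stack <35,69,92,95>
5. #6 pop() → 95, leaving stack <35,69,92>
6. #7 push(2), leaving stack <35,69,92,2>
7. #4 pop() → 2, leaving stack <35,69,92>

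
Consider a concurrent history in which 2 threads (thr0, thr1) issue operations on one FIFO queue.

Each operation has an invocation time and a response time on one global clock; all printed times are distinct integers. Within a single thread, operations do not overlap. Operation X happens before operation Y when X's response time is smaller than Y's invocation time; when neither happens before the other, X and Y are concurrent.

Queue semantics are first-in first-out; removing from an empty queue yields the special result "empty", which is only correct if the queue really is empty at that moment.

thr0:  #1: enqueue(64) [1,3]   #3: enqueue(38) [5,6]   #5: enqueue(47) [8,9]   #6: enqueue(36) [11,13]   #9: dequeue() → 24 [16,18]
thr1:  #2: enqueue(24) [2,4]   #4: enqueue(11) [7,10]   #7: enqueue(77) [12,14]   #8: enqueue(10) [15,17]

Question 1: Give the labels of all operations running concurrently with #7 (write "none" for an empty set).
Answer: #6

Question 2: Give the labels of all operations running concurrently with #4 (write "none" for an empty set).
Answer: #5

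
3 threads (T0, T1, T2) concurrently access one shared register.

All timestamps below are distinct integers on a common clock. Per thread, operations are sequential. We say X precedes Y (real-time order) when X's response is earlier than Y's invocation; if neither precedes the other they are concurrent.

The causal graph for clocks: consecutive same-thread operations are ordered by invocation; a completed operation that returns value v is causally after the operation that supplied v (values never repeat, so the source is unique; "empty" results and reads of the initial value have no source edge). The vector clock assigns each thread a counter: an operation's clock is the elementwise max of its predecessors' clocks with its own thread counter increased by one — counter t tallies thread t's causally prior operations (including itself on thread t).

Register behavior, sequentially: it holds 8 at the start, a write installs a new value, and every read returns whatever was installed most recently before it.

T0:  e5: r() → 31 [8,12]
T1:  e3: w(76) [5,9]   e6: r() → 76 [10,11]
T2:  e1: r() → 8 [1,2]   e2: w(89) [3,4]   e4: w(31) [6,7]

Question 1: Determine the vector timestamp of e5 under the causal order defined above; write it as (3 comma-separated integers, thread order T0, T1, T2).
(1, 0, 3)

root op e1, invoked 1: fresh clock plus T2's own tick → (0, 0, 1)
root op e3, invoked 5: fresh clock plus T1's own tick → (0, 1, 0)
e2 (invocation 3): componentwise max over VC(e1)=(0, 0, 1), +1 at T2, giving (0, 0, 2)
e6 (invocation 10): componentwise max over VC(e3)=(0, 1, 0), +1 at T1, giving (0, 2, 0)
e4 (invocation 6): componentwise max over VC(e2)=(0, 0, 2), +1 at T2, giving (0, 0, 3)
e5 (invocation 8): componentwise max over VC(e4)=(0, 0, 3), +1 at T0, giving (1, 0, 3)
target: VC(e5) = (1, 0, 3)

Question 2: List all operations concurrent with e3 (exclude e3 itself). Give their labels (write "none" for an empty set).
e4, e5

concurrent with e3 ([5,9]): every op whose interval crosses 5..9
e1 [1,2]: before
e2 [3,4]: before
e4 [6,7]: concurrent
e5 [8,12]: concurrent
e6 [10,11]: after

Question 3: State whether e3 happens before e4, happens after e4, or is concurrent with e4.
concurrent

e3 spans [5,9], e4 spans [6,7]
the intervals overlap in both directions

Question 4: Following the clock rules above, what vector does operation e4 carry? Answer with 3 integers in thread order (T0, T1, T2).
(0, 0, 3)

e1 (invocation 1): nothing precedes it; T2's component alone gives (0, 0, 1)
e3 (invocation 5): nothing precedes it; T1's component alone gives (0, 1, 0)
e2, invoked 3, takes VC(e1)=(0, 0, 1) under max, adds 1 for T2 → (0, 0, 2)
e6, invoked 10, takes VC(e3)=(0, 1, 0) under max, adds 1 for T1 → (0, 2, 0)
e4, invoked 6, takes VC(e2)=(0, 0, 2) under max, adds 1 for T2 → (0, 0, 3)
e5, invoked 8, takes VC(e4)=(0, 0, 3) under max, adds 1 for T0 → (1, 0, 3)
target: VC(e4) = (0, 0, 3)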